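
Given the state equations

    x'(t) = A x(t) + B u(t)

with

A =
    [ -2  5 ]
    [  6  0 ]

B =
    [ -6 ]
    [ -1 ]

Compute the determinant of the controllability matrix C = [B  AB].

223

AB = [[7], [-36]]
Controllability matrix C = [B  AB] = [[-6, 7], [-1, -36]]
det(C) = (-6)·(-36) - 7·(-1) = 216 - (-7) = 223
Since det(C) ≠ 0, rank(C) = 2 and the system is completely controllable.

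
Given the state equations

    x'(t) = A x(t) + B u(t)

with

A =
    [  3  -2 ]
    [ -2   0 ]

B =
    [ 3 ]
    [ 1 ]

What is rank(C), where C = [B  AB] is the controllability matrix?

2

AB = [[7], [-6]]
Controllability matrix C = [B  AB] = [[3, 7], [1, -6]]
det(C) = 3·(-6) - 7·1 = -18 - 7 = -25 ≠ 0, so rank(C) = 2.
rank(C) = 2 = n, so the pair (A, B) is completely controllable.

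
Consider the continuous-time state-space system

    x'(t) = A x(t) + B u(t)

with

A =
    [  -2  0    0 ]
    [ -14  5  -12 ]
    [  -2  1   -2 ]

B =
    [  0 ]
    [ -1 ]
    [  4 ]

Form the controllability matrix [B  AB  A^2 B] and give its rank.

2

AB = [[0], [-53], [-9]]
A^2B = [[0], [-157], [-35]]
Controllability matrix C = [B  AB  A^2B] = [[0, 0, 0], [-1, -53, -157], [4, -9, -35]]
Row 1 of C is identically zero, so rank(C) ≤ 2.
The 2×2 minor from rows 2, 3, columns 1, 2 is (-1)·(-9) - (-53)·4 = 9 - (-212) = 221 ≠ 0, so rank(C) = 2.
rank(C) = 2 < n = 3, so the pair (A, B) is not completely controllable.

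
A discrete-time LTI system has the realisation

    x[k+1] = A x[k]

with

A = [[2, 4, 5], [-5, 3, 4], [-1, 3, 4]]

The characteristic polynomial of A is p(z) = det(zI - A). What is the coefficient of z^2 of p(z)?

-9

Expand det(zI - A) for the 3×3 matrix.
p(z) = z^3 - 9z^2 + 39z - 4.
(Check: constant term = det(-A) = (-1)^3 det A = -4; coefficient of z^2 = -tr A = -9.)
The coefficient of z^2 is -9.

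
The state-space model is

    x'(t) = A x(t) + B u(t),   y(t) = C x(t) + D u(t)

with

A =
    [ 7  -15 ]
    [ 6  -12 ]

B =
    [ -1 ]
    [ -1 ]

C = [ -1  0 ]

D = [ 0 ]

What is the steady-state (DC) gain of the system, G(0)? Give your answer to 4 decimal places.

-0.5000

G(0) = C(-A)^{-1}B + D = -C A^{-1} B + D.
det A = 6, so A^{-1} = (1/6)·adj(A) = [[-2, 5/2], [-1, 7/6]]
A^{-1} B = [-1/2, -1/6]^T
C A^{-1} B = 1/2
G(0) = D - C A^{-1} B = 0 - (1/2) = -1/2 ≈ -0.5000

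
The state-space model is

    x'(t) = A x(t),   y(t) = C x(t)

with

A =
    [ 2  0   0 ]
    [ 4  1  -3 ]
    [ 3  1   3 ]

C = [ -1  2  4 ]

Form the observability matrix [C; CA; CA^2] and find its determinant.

0

CA = [[18, 6, 6]]
CA^2 = [[78, 12, 0]]
Observability matrix O = [C; CA; CA^2] = [[-1, 2, 4], [18, 6, 6], [78, 12, 0]]
Expanding along the first row, det(O) = (-1)·(6·0 - 6·12) - 2·(18·0 - 6·78) + 4·(18·12 - 6·78) = (-1)·(-72) - 2·(-468) + 4·(-252) = 0
Since det(O) = 0, rank(O) < 3 and the system is not completely observable.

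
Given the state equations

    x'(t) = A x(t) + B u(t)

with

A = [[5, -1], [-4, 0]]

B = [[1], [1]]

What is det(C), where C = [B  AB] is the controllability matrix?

-8

AB = [[4], [-4]]
Controllability matrix C = [B  AB] = [[1, 4], [1, -4]]
det(C) = 1·(-4) - 4·1 = -4 - 4 = -8
Since det(C) ≠ 0, rank(C) = 2 and the system is completely controllable.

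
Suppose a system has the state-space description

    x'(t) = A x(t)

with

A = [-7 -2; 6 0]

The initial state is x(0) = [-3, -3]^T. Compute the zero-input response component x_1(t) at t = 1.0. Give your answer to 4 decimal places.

0.4171

det(sI - A) = s^2 - (tr A)s + det A, with tr A = (-7) + 0 = -7 and det A = (-7)·0 - (-2)·6 = 0 - (-12) = 12.
So p(s) = det(sI - A) = s^2 + 7s + 12.
Factor s^2 + 7s + 12: two numbers with sum -7 and product 12 are -3 and -4, so s^2 + 7s + 12 = (s + 3)(s + 4).
Hence p(s) = (s + 3) (s + 4), with roots -4, -3.
The eigenvalues -4, -3 are distinct and real, so A is diagonalisable and x(t) = e^{At} x(0) = V diag(e^{λ_i t}) V^{-1} x(0), where the columns of V are the eigenvectors.
λ = -4: A - (-4)I = [[-3, -2], [6, 4]]. Row 1 gives (-3)·v1 + (-2)·v2 = 0, so take v_1 = [-2, 3]^T.
λ = -3: A - (-3)I = [[-4, -2], [6, 3]]. Row 1 gives (-4)·v1 + (-2)·v2 = 0, so take v_2 = [-1, 2]^T.
V = [v_1 v_2] = [[-2, -1], [3, 2]] has det V = -1, so V^{-1} = adj(V)/det V = [[-2, -1], [3, 2]].
Modal coordinates z(0) = V^{-1} x(0): (-2)·(-3) + (-1)·(-3) = 9; 3·(-3) + 2·(-3) = -15; so z(0) = [9, -15]^T.
x_1(t) = Σ_i (v_i)_1 · z_i(0) · e^{λ_i t} (row 1 of V times the modal terms).
x_1(1.0) = (-2)·9·e^{-4·1.0} + (-1)·(-15)·e^{-3·1.0} = (-18)·0.018316 + 15·0.049787 = 0.4171.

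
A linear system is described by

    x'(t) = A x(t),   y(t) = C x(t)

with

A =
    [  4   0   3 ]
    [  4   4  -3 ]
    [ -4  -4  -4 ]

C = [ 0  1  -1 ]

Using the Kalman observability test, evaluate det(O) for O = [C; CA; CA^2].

348

CA = [[8, 8, 1]]
CA^2 = [[60, 28, -4]]
Observability matrix O = [C; CA; CA^2] = [[0, 1, -1], [8, 8, 1], [60, 28, -4]]
Expanding along the first row, det(O) = 0·(8·(-4) - 1·28) - 1·(8·(-4) - 1·60) + (-1)·(8·28 - 8·60) = 0·(-60) - 1·(-92) + (-1)·(-256) = 348
Since det(O) ≠ 0, rank(O) = 3 and the system is completely observable.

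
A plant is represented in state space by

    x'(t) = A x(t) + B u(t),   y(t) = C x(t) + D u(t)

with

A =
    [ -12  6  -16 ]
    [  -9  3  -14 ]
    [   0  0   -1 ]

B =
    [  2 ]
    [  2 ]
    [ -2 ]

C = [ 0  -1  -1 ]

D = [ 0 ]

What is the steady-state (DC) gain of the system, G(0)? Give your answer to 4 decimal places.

-1.0000

G(0) = C(-A)^{-1}B + D = -C A^{-1} B + D.
det A = -18, so A^{-1} = (1/-18)·adj(A) = [[1/6, -1/3, 2], [1/2, -2/3, 4/3], [0, 0, -1]]
A^{-1} B = [-13/3, -3, 2]^T
C A^{-1} B = 1
G(0) = D - C A^{-1} B = 0 - (1) = -1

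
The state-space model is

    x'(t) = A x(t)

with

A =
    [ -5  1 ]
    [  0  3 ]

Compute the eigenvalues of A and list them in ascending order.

-5, 3

det(sI - A) = s^2 - (tr A)s + det A, with tr A = (-5) + 3 = -2 and det A = (-5)·3 - 1·0 = -15 - 0 = -15.
So p(s) = det(sI - A) = s^2 + 2s - 15.
Factor s^2 + 2s - 15: two numbers with sum -2 and product -15 are 3 and -5, so s^2 + 2s - 15 = (s - 3)(s + 5).
Hence p(s) = (s - 3) (s + 5), with roots -5, 3.
At least one eigenvalue has non-negative real part, so the system is not asymptotically stable.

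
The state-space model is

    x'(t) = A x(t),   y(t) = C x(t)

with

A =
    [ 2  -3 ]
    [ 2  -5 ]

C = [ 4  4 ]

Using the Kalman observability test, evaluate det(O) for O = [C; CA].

CA = [[16, -32]]
Observability matrix O = [C; CA] = [[4, 4], [16, -32]]
det(O) = 4·(-32) - 4·16 = -128 - 64 = -192
Since det(O) ≠ 0, rank(O) = 2 and the system is completely observable.

-192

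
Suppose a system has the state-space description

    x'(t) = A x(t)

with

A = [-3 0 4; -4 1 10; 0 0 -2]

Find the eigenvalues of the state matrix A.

-3, -2, 1

det(sI - A) = s^3 - (tr A)s^2 + (M11 + M22 + M33)s - det A, where Mii is the 2×2 principal minor of A obtained by deleting row i and column i.
tr A = (-3) + 1 + (-2) = -4; M11 = 1·(-2) - 10·0 = -2 - 0 = -2; M22 = (-3)·(-2) - 4·0 = 6 - 0 = 6; M33 = (-3)·1 - 0·(-4) = -3 - 0 = -3; sum of minors = 1.
det A = (-3)·(1·(-2) - 10·0) - 0·((-4)·(-2) - 10·0) + 4·((-4)·0 - 1·0) = (-3)·(-2) - 0·8 + 4·0 = 6.
So p(s) = det(sI - A) = s^3 + 4s^2 + s - 6.
Rational-root test: any integer root divides -6. Testing small divisors, s = 1 works: p(1) = 1 + 4 + 1 + (-6) = 0, so (s - 1) is a factor.
Dividing, p(s) = (s - 1)(s^2 + 5s + 6).
Factor s^2 + 5s + 6: two numbers with sum -5 and product 6 are -2 and -3, so s^2 + 5s + 6 = (s + 2)(s + 3).
Hence p(s) = (s - 1) (s + 2) (s + 3), with roots -3, -2, 1.
At least one eigenvalue has non-negative real part, so the system is not asymptotically stable.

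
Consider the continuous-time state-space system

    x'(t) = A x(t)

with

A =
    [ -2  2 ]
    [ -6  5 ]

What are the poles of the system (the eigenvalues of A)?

det(sI - A) = s^2 - (tr A)s + det A, with tr A = (-2) + 5 = 3 and det A = (-2)·5 - 2·(-6) = -10 - (-12) = 2.
So p(s) = det(sI - A) = s^2 - 3s + 2.
Factor s^2 - 3s + 2: two numbers with sum 3 and product 2 are 2 and 1, so s^2 - 3s + 2 = (s - 2)(s - 1).
Hence p(s) = (s - 2) (s - 1), with roots 1, 2.
At least one eigenvalue has non-negative real part, so the system is not asymptotically stable.

1, 2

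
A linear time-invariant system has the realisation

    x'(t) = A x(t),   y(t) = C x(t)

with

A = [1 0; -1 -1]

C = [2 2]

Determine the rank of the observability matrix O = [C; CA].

CA = [[0, -2]]
Observability matrix O = [C; CA] = [[2, 2], [0, -2]]
det(O) = 2·(-2) - 2·0 = -4 - 0 = -4 ≠ 0, so rank(O) = 2.
rank(O) = 2 = n, so the pair (A, C) is completely observable.

2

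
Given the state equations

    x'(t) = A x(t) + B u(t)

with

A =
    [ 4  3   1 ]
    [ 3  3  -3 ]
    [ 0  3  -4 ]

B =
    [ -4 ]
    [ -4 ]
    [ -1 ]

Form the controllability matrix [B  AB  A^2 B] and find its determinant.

-687

AB = [[-29], [-21], [-8]]
A^2B = [[-187], [-126], [-31]]
Controllability matrix C = [B  AB  A^2B] = [[-4, -29, -187], [-4, -21, -126], [-1, -8, -31]]
Expanding along the first row, det(C) = (-4)·((-21)·(-31) - (-126)·(-8)) - (-29)·((-4)·(-31) - (-126)·(-1)) + (-187)·((-4)·(-8) - (-21)·(-1)) = (-4)·(-357) - (-29)·(-2) + (-187)·11 = -687
Since det(C) ≠ 0, rank(C) = 3 and the system is completely controllable.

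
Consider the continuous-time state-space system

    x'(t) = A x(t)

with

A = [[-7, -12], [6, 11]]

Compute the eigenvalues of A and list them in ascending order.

-1, 5

det(sI - A) = s^2 - (tr A)s + det A, with tr A = (-7) + 11 = 4 and det A = (-7)·11 - (-12)·6 = -77 - (-72) = -5.
So p(s) = det(sI - A) = s^2 - 4s - 5.
Factor s^2 - 4s - 5: two numbers with sum 4 and product -5 are 5 and -1, so s^2 - 4s - 5 = (s - 5)(s + 1).
Hence p(s) = (s - 5) (s + 1), with roots -1, 5.
At least one eigenvalue has non-negative real part, so the system is not asymptotically stable.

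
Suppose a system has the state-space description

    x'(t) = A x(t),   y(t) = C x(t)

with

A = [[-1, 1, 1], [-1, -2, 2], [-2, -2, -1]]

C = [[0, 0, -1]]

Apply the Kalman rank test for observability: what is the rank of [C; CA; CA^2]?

CA = [[2, 2, 1]]
CA^2 = [[-6, -4, 5]]
Observability matrix O = [C; CA; CA^2] = [[0, 0, -1], [2, 2, 1], [-6, -4, 5]]
det(O) = 0·(2·5 - 1·(-4)) - 0·(2·5 - 1·(-6)) + (-1)·(2·(-4) - 2·(-6)) = 0·14 - 0·16 + (-1)·4 = -4 ≠ 0, so rank(O) = 3.
rank(O) = 3 = n, so the pair (A, C) is completely observable.

3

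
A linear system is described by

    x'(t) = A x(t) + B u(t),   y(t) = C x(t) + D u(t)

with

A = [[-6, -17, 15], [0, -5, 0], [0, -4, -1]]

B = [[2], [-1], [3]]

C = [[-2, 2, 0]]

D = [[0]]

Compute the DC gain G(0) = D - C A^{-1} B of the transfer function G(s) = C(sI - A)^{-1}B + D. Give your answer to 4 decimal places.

-21.2000

G(0) = C(-A)^{-1}B + D = -C A^{-1} B + D.
det A = -30, so A^{-1} = (1/-30)·adj(A) = [[-1/6, 77/30, -5/2], [0, -1/5, 0], [0, 4/5, -1]]
A^{-1} B = [-52/5, 1/5, -19/5]^T
C A^{-1} B = 106/5
G(0) = D - C A^{-1} B = 0 - (106/5) = -106/5 ≈ -21.2000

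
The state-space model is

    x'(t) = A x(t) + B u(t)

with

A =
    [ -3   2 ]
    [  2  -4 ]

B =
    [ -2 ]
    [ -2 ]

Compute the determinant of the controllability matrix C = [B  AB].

AB = [[2], [4]]
Controllability matrix C = [B  AB] = [[-2, 2], [-2, 4]]
det(C) = (-2)·4 - 2·(-2) = -8 - (-4) = -4
Since det(C) ≠ 0, rank(C) = 2 and the system is completely controllable.

-4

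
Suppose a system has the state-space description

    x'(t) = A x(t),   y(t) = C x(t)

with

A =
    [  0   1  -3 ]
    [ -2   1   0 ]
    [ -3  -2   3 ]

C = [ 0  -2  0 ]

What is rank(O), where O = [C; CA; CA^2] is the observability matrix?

3

CA = [[4, -2, 0]]
CA^2 = [[4, 2, -12]]
Observability matrix O = [C; CA; CA^2] = [[0, -2, 0], [4, -2, 0], [4, 2, -12]]
det(O) = 0·((-2)·(-12) - 0·2) - (-2)·(4·(-12) - 0·4) + 0·(4·2 - (-2)·4) = 0·24 - (-2)·(-48) + 0·16 = -96 ≠ 0, so rank(O) = 3.
rank(O) = 3 = n, so the pair (A, C) is completely observable.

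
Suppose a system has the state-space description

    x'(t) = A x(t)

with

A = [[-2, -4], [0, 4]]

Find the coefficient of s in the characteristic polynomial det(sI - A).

-2

For a 2×2 matrix, det(sI - A) = s^2 - (tr A)s + det A.
tr A = 2, det A = -8.
So p(s) = s^2 - 2s - 8.
The coefficient of s is -2.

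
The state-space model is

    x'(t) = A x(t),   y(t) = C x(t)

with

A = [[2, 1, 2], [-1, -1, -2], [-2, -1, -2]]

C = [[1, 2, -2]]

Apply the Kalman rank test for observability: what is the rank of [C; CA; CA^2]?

CA = [[4, 1, 2]]
CA^2 = [[3, 1, 2]]
Observability matrix O = [C; CA; CA^2] = [[1, 2, -2], [4, 1, 2], [3, 1, 2]]
det(O) = 1·(1·2 - 2·1) - 2·(4·2 - 2·3) + (-2)·(4·1 - 1·3) = 1·0 - 2·2 + (-2)·1 = -6 ≠ 0, so rank(O) = 3.
rank(O) = 3 = n, so the pair (A, C) is completely observable.

3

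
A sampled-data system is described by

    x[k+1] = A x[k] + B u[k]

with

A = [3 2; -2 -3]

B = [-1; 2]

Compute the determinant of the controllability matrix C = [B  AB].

2

AB = [[1], [-4]]
Controllability matrix C = [B  AB] = [[-1, 1], [2, -4]]
det(C) = (-1)·(-4) - 1·2 = 4 - 2 = 2
Since det(C) ≠ 0, rank(C) = 2 and the system is completely controllable.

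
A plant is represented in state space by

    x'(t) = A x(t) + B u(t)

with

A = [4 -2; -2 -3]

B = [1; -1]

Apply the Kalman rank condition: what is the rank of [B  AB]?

2

AB = [[6], [1]]
Controllability matrix C = [B  AB] = [[1, 6], [-1, 1]]
det(C) = 1·1 - 6·(-1) = 1 - (-6) = 7 ≠ 0, so rank(C) = 2.
rank(C) = 2 = n, so the pair (A, B) is completely controllable.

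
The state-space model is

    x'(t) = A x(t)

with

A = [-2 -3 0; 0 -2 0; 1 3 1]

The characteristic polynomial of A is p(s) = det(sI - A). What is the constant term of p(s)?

Expand det(sI - A) for the 3×3 matrix.
p(s) = s^3 + 3s^2 - 4.
(Check: constant term = det(-A) = (-1)^3 det A = -4; coefficient of s^2 = -tr A = 3.)
The constant term is -4.

-4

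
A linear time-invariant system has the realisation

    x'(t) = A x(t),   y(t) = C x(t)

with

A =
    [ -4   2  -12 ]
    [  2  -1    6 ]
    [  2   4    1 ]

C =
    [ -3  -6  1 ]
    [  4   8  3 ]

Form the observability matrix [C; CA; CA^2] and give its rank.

CA = [[2, 4, 1], [6, 12, 3]]
CA^2 = [[2, 4, 1], [6, 12, 3]]
Observability matrix O = [C; CA; CA^2] = [[-3, -6, 1], [4, 8, 3], [2, 4, 1], [6, 12, 3], [2, 4, 1], [6, 12, 3]]
The columns c1, c2, c3 of O are linearly dependent: -2·c1 + c2 = 0 (check each entry), so rank(O) ≤ 2.
The 2×2 minor from rows 1, 2, columns 1, 3 is (-3)·3 - 1·4 = -9 - 4 = -13 ≠ 0, so rank(O) = 2.
rank(O) = 2 < n = 3, so the pair (A, C) is not completely observable.

2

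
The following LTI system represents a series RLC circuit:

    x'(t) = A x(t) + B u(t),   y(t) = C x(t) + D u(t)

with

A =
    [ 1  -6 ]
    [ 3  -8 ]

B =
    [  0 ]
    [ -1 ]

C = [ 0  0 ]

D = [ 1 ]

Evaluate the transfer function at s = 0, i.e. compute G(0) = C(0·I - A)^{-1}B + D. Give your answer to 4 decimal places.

1.0000

G(0) = C(-A)^{-1}B + D = -C A^{-1} B + D.
det A = 10, so A^{-1} = (1/10)·adj(A) = [[-4/5, 3/5], [-3/10, 1/10]]
A^{-1} B = [-3/5, -1/10]^T
C A^{-1} B = 0
G(0) = D - C A^{-1} B = 1 - (0) = 1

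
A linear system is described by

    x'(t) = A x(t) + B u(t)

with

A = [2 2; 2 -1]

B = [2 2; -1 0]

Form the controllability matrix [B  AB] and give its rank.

2

AB = [[2, 4], [5, 4]]
Controllability matrix C = [B  AB] = [[2, 2, 2, 4], [-1, 0, 5, 4]]
Take the 2×2 submatrix of C formed by columns 1, 2: [[2, 2], [-1, 0]]. Its determinant is 2·0 - 2·(-1) = 0 - (-2) = 2 ≠ 0.
So rank(C) ≥ 2; since C has 2 rows, rank(C) = 2.
rank(C) = 2 = n, so the pair (A, B) is completely controllable.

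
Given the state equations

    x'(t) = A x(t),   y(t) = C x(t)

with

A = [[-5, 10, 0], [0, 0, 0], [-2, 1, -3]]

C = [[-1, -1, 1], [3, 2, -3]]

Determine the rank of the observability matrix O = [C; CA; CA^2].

CA = [[3, -9, -3], [-9, 27, 9]]
CA^2 = [[-9, 27, 9], [27, -81, -27]]
Observability matrix O = [C; CA; CA^2] = [[-1, -1, 1], [3, 2, -3], [3, -9, -3], [-9, 27, 9], [-9, 27, 9], [27, -81, -27]]
The columns c1, c2, c3 of O are linearly dependent: c1 + c3 = 0 (check each entry), so rank(O) ≤ 2.
The 2×2 minor from rows 1, 2, columns 1, 2 is (-1)·2 - (-1)·3 = -2 - (-3) = 1 ≠ 0, so rank(O) = 2.
rank(O) = 2 < n = 3, so the pair (A, C) is not completely observable.

2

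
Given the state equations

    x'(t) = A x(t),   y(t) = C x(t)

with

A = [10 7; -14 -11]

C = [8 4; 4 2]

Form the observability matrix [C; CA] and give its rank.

1

CA = [[24, 12], [12, 6]]
Observability matrix O = [C; CA] = [[8, 4], [4, 2], [24, 12], [12, 6]]
Every row of O is a scalar multiple of row 1 = [8, 4] (multipliers 1, 1/2, 3, 3/2), so the rows span a one-dimensional space.
O ≠ 0, hence rank(O) = 1.
rank(O) = 1 < n = 2, so the pair (A, C) is not completely observable.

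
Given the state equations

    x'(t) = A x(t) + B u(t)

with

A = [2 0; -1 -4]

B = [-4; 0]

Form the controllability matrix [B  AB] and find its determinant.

AB = [[-8], [4]]
Controllability matrix C = [B  AB] = [[-4, -8], [0, 4]]
det(C) = (-4)·4 - (-8)·0 = -16 - 0 = -16
Since det(C) ≠ 0, rank(C) = 2 and the system is completely controllable.

-16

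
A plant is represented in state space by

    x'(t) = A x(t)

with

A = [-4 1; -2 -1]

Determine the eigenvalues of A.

-3, -2

det(sI - A) = s^2 - (tr A)s + det A, with tr A = (-4) + (-1) = -5 and det A = (-4)·(-1) - 1·(-2) = 4 - (-2) = 6.
So p(s) = det(sI - A) = s^2 + 5s + 6.
Factor s^2 + 5s + 6: two numbers with sum -5 and product 6 are -2 and -3, so s^2 + 5s + 6 = (s + 2)(s + 3).
Hence p(s) = (s + 2) (s + 3), with roots -3, -2.
All eigenvalues have negative real part, so the system is asymptotically stable.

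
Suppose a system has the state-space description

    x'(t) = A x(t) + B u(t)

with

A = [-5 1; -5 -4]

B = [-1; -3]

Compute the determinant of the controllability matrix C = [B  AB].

-11

AB = [[2], [17]]
Controllability matrix C = [B  AB] = [[-1, 2], [-3, 17]]
det(C) = (-1)·17 - 2·(-3) = -17 - (-6) = -11
Since det(C) ≠ 0, rank(C) = 2 and the system is completely controllable.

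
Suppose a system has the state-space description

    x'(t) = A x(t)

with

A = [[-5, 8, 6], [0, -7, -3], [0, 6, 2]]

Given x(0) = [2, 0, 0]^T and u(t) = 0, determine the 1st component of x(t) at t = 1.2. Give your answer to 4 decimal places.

0.0050

det(sI - A) = s^3 - (tr A)s^2 + (M11 + M22 + M33)s - det A, where Mii is the 2×2 principal minor of A obtained by deleting row i and column i.
tr A = (-5) + (-7) + 2 = -10; M11 = (-7)·2 - (-3)·6 = -14 - (-18) = 4; M22 = (-5)·2 - 6·0 = -10 - 0 = -10; M33 = (-5)·(-7) - 8·0 = 35 - 0 = 35; sum of minors = 29.
det A = (-5)·((-7)·2 - (-3)·6) - 8·(0·2 - (-3)·0) + 6·(0·6 - (-7)·0) = (-5)·4 - 8·0 + 6·0 = -20.
So p(s) = det(sI - A) = s^3 + 10s^2 + 29s + 20.
Rational-root test: any integer root divides 20. Testing small divisors, s = -1 works: p(-1) = -1 + 10 + (-29) + 20 = 0, so (s + 1) is a factor.
Dividing, p(s) = (s + 1)(s^2 + 9s + 20).
Factor s^2 + 9s + 20: two numbers with sum -9 and product 20 are -4 and -5, so s^2 + 9s + 20 = (s + 4)(s + 5).
Hence p(s) = (s + 1) (s + 4) (s + 5), with roots -5, -4, -1.
The eigenvalues -5, -4, -1 are distinct and real, so A is diagonalisable and x(t) = e^{At} x(0) = V diag(e^{λ_i t}) V^{-1} x(0), where the columns of V are the eigenvectors.
λ = -5: A - (-5)I = [[0, 8, 6], [0, -2, -3], [0, 6, 7]]. v must be orthogonal to every row; (row 1) × (row 2) = [-12, 0, 0], so take v_1 = [1, 0, 0]^T.
λ = -4: A - (-4)I = [[-1, 8, 6], [0, -3, -3], [0, 6, 6]]. v must be orthogonal to every row; (row 1) × (row 2) = [-6, -3, 3], so take v_2 = [2, 1, -1]^T.
λ = -1: A - (-1)I = [[-4, 8, 6], [0, -6, -3], [0, 6, 3]]. v must be orthogonal to every row; (row 1) × (row 2) = [12, -12, 24], so take v_3 = [1, -1, 2]^T.
V = [v_1 v_2 v_3] = [[1, 2, 1], [0, 1, -1], [0, -1, 2]] has det V = 1, so V^{-1} = adj(V)/det V = [[1, -5, -3], [0, 2, 1], [0, 1, 1]].
Modal coordinates z(0) = V^{-1} x(0): 1·2 + (-5)·0 + (-3)·0 = 2; 0·2 + 2·0 + 1·0 = 0; 0·2 + 1·0 + 1·0 = 0; so z(0) = [2, 0, 0]^T.
x_1(t) = Σ_i (v_i)_1 · z_i(0) · e^{λ_i t} (row 1 of V times the modal terms).
x_1(1.2) = 1·2·e^{-5·1.2} + 2·0·e^{-4·1.2} + 1·0·e^{-1·1.2} = 2·0.002479 + 0·0.008230 + 0·0.301194 = 0.0050.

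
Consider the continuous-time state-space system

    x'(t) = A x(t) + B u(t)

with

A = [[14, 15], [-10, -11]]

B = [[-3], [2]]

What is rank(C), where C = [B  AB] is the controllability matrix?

1

AB = [[-12], [8]]
Controllability matrix C = [B  AB] = [[-3, -12], [2, 8]]
Every column of C is a scalar multiple of column 1 = [-3, 2] (multipliers 1, 4), so the columns span a one-dimensional space.
C ≠ 0, hence rank(C) = 1.
rank(C) = 1 < n = 2, so the pair (A, B) is not completely controllable.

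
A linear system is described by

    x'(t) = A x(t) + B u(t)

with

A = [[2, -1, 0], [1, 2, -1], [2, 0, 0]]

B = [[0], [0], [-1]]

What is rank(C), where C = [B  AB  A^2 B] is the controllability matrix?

3

AB = [[0], [1], [0]]
A^2B = [[-1], [2], [0]]
Controllability matrix C = [B  AB  A^2B] = [[0, 0, -1], [0, 1, 2], [-1, 0, 0]]
det(C) = 0·(1·0 - 2·0) - 0·(0·0 - 2·(-1)) + (-1)·(0·0 - 1·(-1)) = 0·0 - 0·2 + (-1)·1 = -1 ≠ 0, so rank(C) = 3.
rank(C) = 3 = n, so the pair (A, B) is completely controllable.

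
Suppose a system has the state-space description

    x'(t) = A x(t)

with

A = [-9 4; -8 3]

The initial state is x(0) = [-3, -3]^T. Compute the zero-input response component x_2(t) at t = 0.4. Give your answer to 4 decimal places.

-0.4060

det(sI - A) = s^2 - (tr A)s + det A, with tr A = (-9) + 3 = -6 and det A = (-9)·3 - 4·(-8) = -27 - (-32) = 5.
So p(s) = det(sI - A) = s^2 + 6s + 5.
Factor s^2 + 6s + 5: two numbers with sum -6 and product 5 are -1 and -5, so s^2 + 6s + 5 = (s + 1)(s + 5).
Hence p(s) = (s + 1) (s + 5), with roots -5, -1.
The eigenvalues -5, -1 are distinct and real, so A is diagonalisable and x(t) = e^{At} x(0) = V diag(e^{λ_i t}) V^{-1} x(0), where the columns of V are the eigenvectors.
λ = -5: A - (-5)I = [[-4, 4], [-8, 8]]. Row 1 gives (-4)·v1 + 4·v2 = 0, so take v_1 = [-1, -1]^T.
λ = -1: A - (-1)I = [[-8, 4], [-8, 4]]. Row 1 gives (-8)·v1 + 4·v2 = 0, so take v_2 = [-1, -2]^T.
V = [v_1 v_2] = [[-1, -1], [-1, -2]] has det V = 1, so V^{-1} = adj(V)/det V = [[-2, 1], [1, -1]].
Modal coordinates z(0) = V^{-1} x(0): (-2)·(-3) + 1·(-3) = 3; 1·(-3) + (-1)·(-3) = 0; so z(0) = [3, 0]^T.
x_2(t) = Σ_i (v_i)_2 · z_i(0) · e^{λ_i t} (row 2 of V times the modal terms).
x_2(0.4) = (-1)·3·e^{-5·0.4} + (-2)·0·e^{-1·0.4} = (-3)·0.135335 + 0·0.670320 = -0.4060.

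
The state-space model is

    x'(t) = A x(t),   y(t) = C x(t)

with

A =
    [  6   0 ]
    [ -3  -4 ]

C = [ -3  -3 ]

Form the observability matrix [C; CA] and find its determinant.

CA = [[-9, 12]]
Observability matrix O = [C; CA] = [[-3, -3], [-9, 12]]
det(O) = (-3)·12 - (-3)·(-9) = -36 - 27 = -63
Since det(O) ≠ 0, rank(O) = 2 and the system is completely observable.

-63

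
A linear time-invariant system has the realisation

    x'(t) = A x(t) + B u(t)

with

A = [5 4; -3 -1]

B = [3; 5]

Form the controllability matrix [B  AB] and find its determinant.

-217

AB = [[35], [-14]]
Controllability matrix C = [B  AB] = [[3, 35], [5, -14]]
det(C) = 3·(-14) - 35·5 = -42 - 175 = -217
Since det(C) ≠ 0, rank(C) = 2 and the system is completely controllable.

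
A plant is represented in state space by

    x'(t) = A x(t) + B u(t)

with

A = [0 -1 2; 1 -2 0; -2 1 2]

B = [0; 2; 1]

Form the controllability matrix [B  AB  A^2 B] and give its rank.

AB = [[0], [-4], [4]]
A^2B = [[12], [8], [4]]
Controllability matrix C = [B  AB  A^2B] = [[0, 0, 12], [2, -4, 8], [1, 4, 4]]
det(C) = 0·((-4)·4 - 8·4) - 0·(2·4 - 8·1) + 12·(2·4 - (-4)·1) = 0·(-48) - 0·0 + 12·12 = 144 ≠ 0, so rank(C) = 3.
rank(C) = 3 = n, so the pair (A, B) is completely controllable.

3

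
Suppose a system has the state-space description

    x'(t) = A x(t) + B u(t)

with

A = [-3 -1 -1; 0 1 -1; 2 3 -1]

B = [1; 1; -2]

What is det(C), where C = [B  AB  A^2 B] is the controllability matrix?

AB = [[-2], [3], [7]]
A^2B = [[-4], [-4], [-2]]
Controllability matrix C = [B  AB  A^2B] = [[1, -2, -4], [1, 3, -4], [-2, 7, -2]]
Expanding along the first row, det(C) = 1·(3·(-2) - (-4)·7) - (-2)·(1·(-2) - (-4)·(-2)) + (-4)·(1·7 - 3·(-2)) = 1·22 - (-2)·(-10) + (-4)·13 = -50
Since det(C) ≠ 0, rank(C) = 3 and the system is completely controllable.

-50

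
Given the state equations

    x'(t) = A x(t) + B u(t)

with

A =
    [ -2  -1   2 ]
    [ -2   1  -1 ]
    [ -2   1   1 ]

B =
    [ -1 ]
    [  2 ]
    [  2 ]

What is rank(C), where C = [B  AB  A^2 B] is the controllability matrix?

AB = [[4], [2], [6]]
A^2B = [[2], [-12], [0]]
Controllability matrix C = [B  AB  A^2B] = [[-1, 4, 2], [2, 2, -12], [2, 6, 0]]
det(C) = (-1)·(2·0 - (-12)·6) - 4·(2·0 - (-12)·2) + 2·(2·6 - 2·2) = (-1)·72 - 4·24 + 2·8 = -152 ≠ 0, so rank(C) = 3.
rank(C) = 3 = n, so the pair (A, B) is completely controllable.

3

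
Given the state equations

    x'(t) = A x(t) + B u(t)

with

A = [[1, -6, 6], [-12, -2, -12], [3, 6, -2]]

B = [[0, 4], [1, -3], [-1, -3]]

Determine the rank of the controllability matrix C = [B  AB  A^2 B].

2

AB = [[-12, 4], [10, -6], [8, 0]]
A^2B = [[-24, 40], [28, -36], [8, -24]]
Controllability matrix C = [B  AB  A^2B] = [[0, 4, -12, 4, -24, 40], [1, -3, 10, -6, 28, -36], [-1, -3, 8, 0, 8, -24]]
The rows r1, r2, r3 of C are linearly dependent: 3·r1 + 2·r2 + 2·r3 = 0 (check each entry), so rank(C) ≤ 2.
The 2×2 minor from rows 1, 2, columns 1, 2 is 0·(-3) - 4·1 = 0 - 4 = -4 ≠ 0, so rank(C) = 2.
rank(C) = 2 < n = 3, so the pair (A, B) is not completely controllable.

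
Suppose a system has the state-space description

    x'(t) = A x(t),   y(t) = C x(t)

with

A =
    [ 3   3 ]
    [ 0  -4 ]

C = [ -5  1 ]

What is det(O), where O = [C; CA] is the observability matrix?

CA = [[-15, -19]]
Observability matrix O = [C; CA] = [[-5, 1], [-15, -19]]
det(O) = (-5)·(-19) - 1·(-15) = 95 - (-15) = 110
Since det(O) ≠ 0, rank(O) = 2 and the system is completely observable.

110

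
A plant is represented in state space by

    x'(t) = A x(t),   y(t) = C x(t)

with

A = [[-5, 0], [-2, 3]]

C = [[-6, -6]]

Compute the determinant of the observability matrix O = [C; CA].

360

CA = [[42, -18]]
Observability matrix O = [C; CA] = [[-6, -6], [42, -18]]
det(O) = (-6)·(-18) - (-6)·42 = 108 - (-252) = 360
Since det(O) ≠ 0, rank(O) = 2 and the system is completely observable.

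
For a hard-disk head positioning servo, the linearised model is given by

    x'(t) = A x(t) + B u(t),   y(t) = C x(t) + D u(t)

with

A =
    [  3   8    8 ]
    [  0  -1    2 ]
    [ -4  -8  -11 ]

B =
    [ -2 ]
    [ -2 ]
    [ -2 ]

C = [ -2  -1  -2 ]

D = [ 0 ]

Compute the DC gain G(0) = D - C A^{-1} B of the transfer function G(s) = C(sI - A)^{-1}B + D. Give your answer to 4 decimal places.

G(0) = C(-A)^{-1}B + D = -C A^{-1} B + D.
det A = -15, so A^{-1} = (1/-15)·adj(A) = [[-9/5, -8/5, -8/5], [8/15, 1/15, 2/5], [4/15, 8/15, 1/5]]
A^{-1} B = [10, -2, -2]^T
C A^{-1} B = -14
G(0) = D - C A^{-1} B = 0 - (-14) = 14

14.0000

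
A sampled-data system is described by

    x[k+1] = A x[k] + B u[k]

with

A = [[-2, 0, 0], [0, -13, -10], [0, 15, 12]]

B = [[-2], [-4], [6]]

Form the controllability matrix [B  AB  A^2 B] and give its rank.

AB = [[4], [-8], [12]]
A^2B = [[-8], [-16], [24]]
Controllability matrix C = [B  AB  A^2B] = [[-2, 4, -8], [-4, -8, -16], [6, 12, 24]]
The rows r1, r2, r3 of C are linearly dependent: 3·r2 + 2·r3 = 0 (check each entry), so rank(C) ≤ 2.
The 2×2 minor from rows 1, 2, columns 1, 2 is (-2)·(-8) - 4·(-4) = 16 - (-16) = 32 ≠ 0, so rank(C) = 2.
rank(C) = 2 < n = 3, so the pair (A, B) is not completely controllable.

2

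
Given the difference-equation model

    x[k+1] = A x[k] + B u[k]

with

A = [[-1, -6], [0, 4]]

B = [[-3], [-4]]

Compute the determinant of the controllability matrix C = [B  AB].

AB = [[27], [-16]]
Controllability matrix C = [B  AB] = [[-3, 27], [-4, -16]]
det(C) = (-3)·(-16) - 27·(-4) = 48 - (-108) = 156
Since det(C) ≠ 0, rank(C) = 2 and the system is completely controllable.

156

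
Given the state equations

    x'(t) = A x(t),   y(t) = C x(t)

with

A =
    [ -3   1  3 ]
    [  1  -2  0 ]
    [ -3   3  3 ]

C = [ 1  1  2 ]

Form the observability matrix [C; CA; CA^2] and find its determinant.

-188

CA = [[-8, 5, 9]]
CA^2 = [[2, 9, 3]]
Observability matrix O = [C; CA; CA^2] = [[1, 1, 2], [-8, 5, 9], [2, 9, 3]]
Expanding along the first row, det(O) = 1·(5·3 - 9·9) - 1·((-8)·3 - 9·2) + 2·((-8)·9 - 5·2) = 1·(-66) - 1·(-42) + 2·(-82) = -188
Since det(O) ≠ 0, rank(O) = 3 and the system is completely observable.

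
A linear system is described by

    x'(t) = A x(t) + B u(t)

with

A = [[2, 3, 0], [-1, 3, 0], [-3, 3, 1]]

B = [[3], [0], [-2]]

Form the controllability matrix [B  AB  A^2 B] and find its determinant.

9

AB = [[6], [-3], [-11]]
A^2B = [[3], [-15], [-38]]
Controllability matrix C = [B  AB  A^2B] = [[3, 6, 3], [0, -3, -15], [-2, -11, -38]]
Expanding along the first row, det(C) = 3·((-3)·(-38) - (-15)·(-11)) - 6·(0·(-38) - (-15)·(-2)) + 3·(0·(-11) - (-3)·(-2)) = 3·(-51) - 6·(-30) + 3·(-6) = 9
Since det(C) ≠ 0, rank(C) = 3 and the system is completely controllable.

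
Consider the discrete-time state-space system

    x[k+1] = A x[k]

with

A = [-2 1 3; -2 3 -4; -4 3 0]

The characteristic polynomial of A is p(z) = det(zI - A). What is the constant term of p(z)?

Expand det(zI - A) for the 3×3 matrix.
p(z) = z^3 - z^2 + 20z - 10.
(Check: constant term = det(-A) = (-1)^3 det A = -10; coefficient of z^2 = -tr A = -1.)
The constant term is -10.

-10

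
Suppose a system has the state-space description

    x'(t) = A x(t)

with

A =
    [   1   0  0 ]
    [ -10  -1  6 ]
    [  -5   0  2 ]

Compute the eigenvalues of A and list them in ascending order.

det(sI - A) = s^3 - (tr A)s^2 + (M11 + M22 + M33)s - det A, where Mii is the 2×2 principal minor of A obtained by deleting row i and column i.
tr A = 1 + (-1) + 2 = 2; M11 = (-1)·2 - 6·0 = -2 - 0 = -2; M22 = 1·2 - 0·(-5) = 2 - 0 = 2; M33 = 1·(-1) - 0·(-10) = -1 - 0 = -1; sum of minors = -1.
det A = 1·((-1)·2 - 6·0) - 0·((-10)·2 - 6·(-5)) + 0·((-10)·0 - (-1)·(-5)) = 1·(-2) - 0·10 + 0·(-5) = -2.
So p(s) = det(sI - A) = s^3 - 2s^2 - s + 2.
Rational-root test: any integer root divides 2. Testing small divisors, s = -1 works: p(-1) = -1 + (-2) + 1 + 2 = 0, so (s + 1) is a factor.
Dividing, p(s) = (s + 1)(s^2 - 3s + 2).
Factor s^2 - 3s + 2: two numbers with sum 3 and product 2 are 2 and 1, so s^2 - 3s + 2 = (s - 2)(s - 1).
Hence p(s) = (s - 2) (s - 1) (s + 1), with roots -1, 1, 2.
At least one eigenvalue has non-negative real part, so the system is not asymptotically stable.

-1, 1, 2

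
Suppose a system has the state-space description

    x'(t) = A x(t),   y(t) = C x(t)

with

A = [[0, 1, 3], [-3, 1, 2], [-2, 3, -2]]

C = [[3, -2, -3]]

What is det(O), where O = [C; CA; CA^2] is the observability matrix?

-2645

CA = [[12, -8, 11]]
CA^2 = [[2, 37, -2]]
Observability matrix O = [C; CA; CA^2] = [[3, -2, -3], [12, -8, 11], [2, 37, -2]]
Expanding along the first row, det(O) = 3·((-8)·(-2) - 11·37) - (-2)·(12·(-2) - 11·2) + (-3)·(12·37 - (-8)·2) = 3·(-391) - (-2)·(-46) + (-3)·460 = -2645
Since det(O) ≠ 0, rank(O) = 3 and the system is completely observable.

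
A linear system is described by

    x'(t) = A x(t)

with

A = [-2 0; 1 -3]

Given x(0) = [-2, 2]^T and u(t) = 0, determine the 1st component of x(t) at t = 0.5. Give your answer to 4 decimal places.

-0.7358

det(sI - A) = s^2 - (tr A)s + det A, with tr A = (-2) + (-3) = -5 and det A = (-2)·(-3) - 0·1 = 6 - 0 = 6.
So p(s) = det(sI - A) = s^2 + 5s + 6.
Factor s^2 + 5s + 6: two numbers with sum -5 and product 6 are -2 and -3, so s^2 + 5s + 6 = (s + 2)(s + 3).
Hence p(s) = (s + 2) (s + 3), with roots -3, -2.
The eigenvalues -3, -2 are distinct and real, so A is diagonalisable and x(t) = e^{At} x(0) = V diag(e^{λ_i t}) V^{-1} x(0), where the columns of V are the eigenvectors.
λ = -3: A - (-3)I = [[1, 0], [1, 0]]. Row 1 gives 1·v1 + 0·v2 = 0, so take v_1 = [0, -1]^T.
λ = -2: A - (-2)I = [[0, 0], [1, -1]]. Row 2 gives 1·v1 + (-1)·v2 = 0, so take v_2 = [1, 1]^T.
V = [v_1 v_2] = [[0, 1], [-1, 1]] has det V = 1, so V^{-1} = adj(V)/det V = [[1, -1], [1, 0]].
Modal coordinates z(0) = V^{-1} x(0): 1·(-2) + (-1)·2 = -4; 1·(-2) + 0·2 = -2; so z(0) = [-4, -2]^T.
x_1(t) = Σ_i (v_i)_1 · z_i(0) · e^{λ_i t} (row 1 of V times the modal terms).
x_1(0.5) = 0·(-4)·e^{-3·0.5} + 1·(-2)·e^{-2·0.5} = 0·0.223130 + (-2)·0.367879 = -0.7358.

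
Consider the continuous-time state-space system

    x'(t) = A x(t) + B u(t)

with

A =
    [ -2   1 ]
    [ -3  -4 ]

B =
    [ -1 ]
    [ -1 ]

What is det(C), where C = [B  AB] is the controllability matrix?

AB = [[1], [7]]
Controllability matrix C = [B  AB] = [[-1, 1], [-1, 7]]
det(C) = (-1)·7 - 1·(-1) = -7 - (-1) = -6
Since det(C) ≠ 0, rank(C) = 2 and the system is completely controllable.

-6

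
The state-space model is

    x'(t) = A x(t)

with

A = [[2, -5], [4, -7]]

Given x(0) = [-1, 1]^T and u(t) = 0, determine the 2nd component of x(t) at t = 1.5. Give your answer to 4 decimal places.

det(sI - A) = s^2 - (tr A)s + det A, with tr A = 2 + (-7) = -5 and det A = 2·(-7) - (-5)·4 = -14 - (-20) = 6.
So p(s) = det(sI - A) = s^2 + 5s + 6.
Factor s^2 + 5s + 6: two numbers with sum -5 and product 6 are -2 and -3, so s^2 + 5s + 6 = (s + 2)(s + 3).
Hence p(s) = (s + 2) (s + 3), with roots -3, -2.
The eigenvalues -3, -2 are distinct and real, so A is diagonalisable and x(t) = e^{At} x(0) = V diag(e^{λ_i t}) V^{-1} x(0), where the columns of V are the eigenvectors.
λ = -3: A - (-3)I = [[5, -5], [4, -4]]. Row 1 gives 5·v1 + (-5)·v2 = 0, so take v_1 = [1, 1]^T.
λ = -2: A - (-2)I = [[4, -5], [4, -5]]. Row 1 gives 4·v1 + (-5)·v2 = 0, so take v_2 = [-5, -4]^T.
V = [v_1 v_2] = [[1, -5], [1, -4]] has det V = 1, so V^{-1} = adj(V)/det V = [[-4, 5], [-1, 1]].
Modal coordinates z(0) = V^{-1} x(0): (-4)·(-1) + 5·1 = 9; (-1)·(-1) + 1·1 = 2; so z(0) = [9, 2]^T.
x_2(t) = Σ_i (v_i)_2 · z_i(0) · e^{λ_i t} (row 2 of V times the modal terms).
x_2(1.5) = 1·9·e^{-3·1.5} + (-4)·2·e^{-2·1.5} = 9·0.011109 + (-8)·0.049787 = -0.2983.

-0.2983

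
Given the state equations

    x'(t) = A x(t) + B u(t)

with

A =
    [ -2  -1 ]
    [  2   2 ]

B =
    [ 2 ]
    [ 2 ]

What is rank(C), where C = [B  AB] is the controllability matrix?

AB = [[-6], [8]]
Controllability matrix C = [B  AB] = [[2, -6], [2, 8]]
det(C) = 2·8 - (-6)·2 = 16 - (-12) = 28 ≠ 0, so rank(C) = 2.
rank(C) = 2 = n, so the pair (A, B) is completely controllable.

2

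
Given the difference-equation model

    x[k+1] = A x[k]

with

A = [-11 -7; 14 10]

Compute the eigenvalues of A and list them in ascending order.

-4, 3

det(zI - A) = z^2 - (tr A)z + det A, with tr A = (-11) + 10 = -1 and det A = (-11)·10 - (-7)·14 = -110 - (-98) = -12.
So p(z) = det(zI - A) = z^2 + z - 12.
Factor z^2 + z - 12: two numbers with sum -1 and product -12 are 3 and -4, so z^2 + z - 12 = (z - 3)(z + 4).
Hence p(z) = (z - 3) (z + 4), with roots -4, 3.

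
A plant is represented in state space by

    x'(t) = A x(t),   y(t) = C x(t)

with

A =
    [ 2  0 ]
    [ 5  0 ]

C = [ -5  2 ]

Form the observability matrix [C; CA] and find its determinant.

CA = [[0, 0]]
Observability matrix O = [C; CA] = [[-5, 2], [0, 0]]
det(O) = (-5)·0 - 2·0 = 0 - 0 = 0
Since det(O) = 0, rank(O) < 2 and the system is not completely observable.

0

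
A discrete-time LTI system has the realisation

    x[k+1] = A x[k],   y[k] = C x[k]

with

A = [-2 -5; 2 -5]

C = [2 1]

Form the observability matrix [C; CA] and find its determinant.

CA = [[-2, -15]]
Observability matrix O = [C; CA] = [[2, 1], [-2, -15]]
det(O) = 2·(-15) - 1·(-2) = -30 - (-2) = -28
Since det(O) ≠ 0, rank(O) = 2 and the system is completely observable.

-28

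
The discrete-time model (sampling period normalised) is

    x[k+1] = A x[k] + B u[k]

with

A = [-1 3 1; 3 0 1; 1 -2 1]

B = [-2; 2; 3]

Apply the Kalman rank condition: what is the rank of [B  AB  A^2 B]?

3

AB = [[11], [-3], [-3]]
A^2B = [[-23], [30], [14]]
Controllability matrix C = [B  AB  A^2B] = [[-2, 11, -23], [2, -3, 30], [3, -3, 14]]
det(C) = (-2)·((-3)·14 - 30·(-3)) - 11·(2·14 - 30·3) + (-23)·(2·(-3) - (-3)·3) = (-2)·48 - 11·(-62) + (-23)·3 = 517 ≠ 0, so rank(C) = 3.
rank(C) = 3 = n, so the pair (A, B) is completely controllable.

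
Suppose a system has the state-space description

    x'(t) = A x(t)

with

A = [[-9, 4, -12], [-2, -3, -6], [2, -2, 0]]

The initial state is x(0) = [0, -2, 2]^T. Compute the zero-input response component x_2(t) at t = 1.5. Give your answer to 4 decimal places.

-0.1526

det(sI - A) = s^3 - (tr A)s^2 + (M11 + M22 + M33)s - det A, where Mii is the 2×2 principal minor of A obtained by deleting row i and column i.
tr A = (-9) + (-3) + 0 = -12; M11 = (-3)·0 - (-6)·(-2) = 0 - 12 = -12; M22 = (-9)·0 - (-12)·2 = 0 - (-24) = 24; M33 = (-9)·(-3) - 4·(-2) = 27 - (-8) = 35; sum of minors = 47.
det A = (-9)·((-3)·0 - (-6)·(-2)) - 4·((-2)·0 - (-6)·2) + (-12)·((-2)·(-2) - (-3)·2) = (-9)·(-12) - 4·12 + (-12)·10 = -60.
So p(s) = det(sI - A) = s^3 + 12s^2 + 47s + 60.
Rational-root test: any integer root divides 60. Testing small divisors, s = -3 works: p(-3) = -27 + 108 + (-141) + 60 = 0, so (s + 3) is a factor.
Dividing, p(s) = (s + 3)(s^2 + 9s + 20).
Factor s^2 + 9s + 20: two numbers with sum -9 and product 20 are -4 and -5, so s^2 + 9s + 20 = (s + 4)(s + 5).
Hence p(s) = (s + 3) (s + 4) (s + 5), with roots -5, -4, -3.
The eigenvalues -5, -4, -3 are distinct and real, so A is diagonalisable and x(t) = e^{At} x(0) = V diag(e^{λ_i t}) V^{-1} x(0), where the columns of V are the eigenvectors.
λ = -5: A - (-5)I = [[-4, 4, -12], [-2, 2, -6], [2, -2, 5]]. v must be orthogonal to every row; (row 1) × (row 3) = [-4, -4, 0], so take v_1 = [1, 1, 0]^T.
λ = -4: A - (-4)I = [[-5, 4, -12], [-2, 1, -6], [2, -2, 4]]. v must be orthogonal to every row; (row 1) × (row 2) = [-12, -6, 3], so take v_2 = [-4, -2, 1]^T.
λ = -3: A - (-3)I = [[-6, 4, -12], [-2, 0, -6], [2, -2, 3]]. v must be orthogonal to every row; (row 1) × (row 2) = [-24, -12, 8], so take v_3 = [6, 3, -2]^T.
V = [v_1 v_2 v_3] = [[1, -4, 6], [1, -2, 3], [0, 1, -2]] has det V = -1, so V^{-1} = adj(V)/det V = [[-1, 2, 0], [-2, 2, -3], [-1, 1, -2]].
Modal coordinates z(0) = V^{-1} x(0): (-1)·0 + 2·(-2) + 0·2 = -4; (-2)·0 + 2·(-2) + (-3)·2 = -10; (-1)·0 + 1·(-2) + (-2)·2 = -6; so z(0) = [-4, -10, -6]^T.
x_2(t) = Σ_i (v_i)_2 · z_i(0) · e^{λ_i t} (row 2 of V times the modal terms).
x_2(1.5) = 1·(-4)·e^{-5·1.5} + (-2)·(-10)·e^{-4·1.5} + 3·(-6)·e^{-3·1.5} = (-4)·0.000553 + 20·0.002479 + (-18)·0.011109 = -0.1526.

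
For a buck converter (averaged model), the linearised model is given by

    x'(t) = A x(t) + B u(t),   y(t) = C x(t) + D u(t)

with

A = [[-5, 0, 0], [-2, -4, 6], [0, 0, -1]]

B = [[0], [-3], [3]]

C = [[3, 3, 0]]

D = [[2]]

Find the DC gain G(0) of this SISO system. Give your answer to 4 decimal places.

G(0) = C(-A)^{-1}B + D = -C A^{-1} B + D.
det A = -20, so A^{-1} = (1/-20)·adj(A) = [[-1/5, 0, 0], [1/10, -1/4, -3/2], [0, 0, -1]]
A^{-1} B = [0, -15/4, -3]^T
C A^{-1} B = -45/4
G(0) = D - C A^{-1} B = 2 - (-45/4) = 53/4 ≈ 13.2500

13.2500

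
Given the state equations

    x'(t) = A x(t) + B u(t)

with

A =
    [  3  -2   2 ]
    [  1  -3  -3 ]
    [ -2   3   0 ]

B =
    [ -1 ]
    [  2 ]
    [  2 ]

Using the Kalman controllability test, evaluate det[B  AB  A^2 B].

783

AB = [[-3], [-13], [8]]
A^2B = [[33], [12], [-33]]
Controllability matrix C = [B  AB  A^2B] = [[-1, -3, 33], [2, -13, 12], [2, 8, -33]]
Expanding along the first row, det(C) = (-1)·((-13)·(-33) - 12·8) - (-3)·(2·(-33) - 12·2) + 33·(2·8 - (-13)·2) = (-1)·333 - (-3)·(-90) + 33·42 = 783
Since det(C) ≠ 0, rank(C) = 3 and the system is completely controllable.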